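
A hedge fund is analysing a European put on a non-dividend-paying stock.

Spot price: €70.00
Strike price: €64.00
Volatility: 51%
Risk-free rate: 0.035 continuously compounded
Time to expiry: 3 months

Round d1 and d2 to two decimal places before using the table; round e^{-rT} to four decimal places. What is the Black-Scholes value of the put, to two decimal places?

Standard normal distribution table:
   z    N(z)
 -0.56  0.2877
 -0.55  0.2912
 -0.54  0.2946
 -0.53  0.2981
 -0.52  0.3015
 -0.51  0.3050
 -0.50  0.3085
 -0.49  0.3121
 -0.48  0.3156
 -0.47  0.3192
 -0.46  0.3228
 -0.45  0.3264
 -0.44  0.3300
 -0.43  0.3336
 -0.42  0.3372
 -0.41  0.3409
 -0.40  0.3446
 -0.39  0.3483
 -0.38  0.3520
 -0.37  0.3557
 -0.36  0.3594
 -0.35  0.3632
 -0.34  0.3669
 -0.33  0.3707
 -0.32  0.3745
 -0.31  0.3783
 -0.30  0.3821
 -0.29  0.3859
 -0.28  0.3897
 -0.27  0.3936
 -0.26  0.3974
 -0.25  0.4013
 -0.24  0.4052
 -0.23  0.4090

€3.86

σ√T = 0.51 × 0.5000 = 0.2550
d₁ = [ln(70/64) + (0.035 + 0.51²/2)·0.25] / 0.2550 = [0.0896 + 0.0413] / 0.2550 = 0.5132 which rounds to 0.51
d₂ = d₁ − σ√T = 0.5132 − 0.2550 = 0.2582 which rounds to 0.26
exp(−rT) = exp(−0.035·0.25) = 0.9913
P = 64·0.9913·N(-0.26) − 70·N(-0.51) = 64·0.9913·0.3974 − 70·0.3050 = 25.2123 − 21.3500 = 3.8623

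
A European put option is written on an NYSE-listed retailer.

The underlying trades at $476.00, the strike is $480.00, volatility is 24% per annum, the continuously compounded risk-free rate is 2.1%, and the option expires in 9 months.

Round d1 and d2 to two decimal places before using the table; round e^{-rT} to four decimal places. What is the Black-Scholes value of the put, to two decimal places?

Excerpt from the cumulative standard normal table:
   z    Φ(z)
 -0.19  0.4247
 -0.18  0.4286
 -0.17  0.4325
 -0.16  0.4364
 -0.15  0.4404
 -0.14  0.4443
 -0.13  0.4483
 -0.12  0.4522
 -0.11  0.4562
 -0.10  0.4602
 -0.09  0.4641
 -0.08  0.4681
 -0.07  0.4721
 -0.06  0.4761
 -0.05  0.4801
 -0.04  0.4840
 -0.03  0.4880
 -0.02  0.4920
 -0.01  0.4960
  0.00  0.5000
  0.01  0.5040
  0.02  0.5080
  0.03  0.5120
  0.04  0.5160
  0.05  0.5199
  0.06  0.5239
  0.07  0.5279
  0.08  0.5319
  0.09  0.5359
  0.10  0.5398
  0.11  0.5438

$37.95

T = 0.75;  σ√T = 0.2078
ln(S/K) + (r + σ²/2)T = ln(476/480) + (0.021 + 0.24²/2)·0.75 = -0.0084 + 0.0373 = 0.0290
d₁ = 0.0290 / 0.2078 = 0.1394 ⇒ 0.14
d₂ = d₁ − σ√T = 0.1394 − 0.2078 = -0.0684 ⇒ -0.07
e^(−rT) = e^(−0.021·0.75) = 0.9844
P = 480·0.9844·N(0.07) − 476·N(-0.14) = 480·0.9844·0.5279 − 476·0.4443 = 249.4391 − 211.4868 = 37.9523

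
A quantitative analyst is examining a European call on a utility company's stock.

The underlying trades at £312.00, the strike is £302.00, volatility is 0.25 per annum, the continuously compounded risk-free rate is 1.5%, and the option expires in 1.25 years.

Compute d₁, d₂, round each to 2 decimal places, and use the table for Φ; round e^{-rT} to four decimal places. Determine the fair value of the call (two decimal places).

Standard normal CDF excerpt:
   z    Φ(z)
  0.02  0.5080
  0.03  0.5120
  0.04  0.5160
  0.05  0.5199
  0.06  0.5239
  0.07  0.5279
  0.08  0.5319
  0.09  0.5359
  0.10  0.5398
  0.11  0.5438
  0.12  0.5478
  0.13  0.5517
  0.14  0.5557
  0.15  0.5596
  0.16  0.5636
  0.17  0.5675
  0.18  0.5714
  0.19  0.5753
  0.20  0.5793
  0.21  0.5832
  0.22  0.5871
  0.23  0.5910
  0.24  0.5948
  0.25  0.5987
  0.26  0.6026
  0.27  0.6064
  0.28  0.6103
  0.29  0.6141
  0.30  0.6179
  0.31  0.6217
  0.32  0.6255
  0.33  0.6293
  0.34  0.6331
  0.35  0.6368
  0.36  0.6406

T = 1.25;  σ√T = 0.2795
d₁ = [ln(312/302) + (0.015 + 0.25²/2)·1.25] / 0.2795 = [0.0326 + 0.0578] / 0.2795 = 0.3234 ⇒ 0.32
d₂ = d₁ − σ√T = 0.3234 − 0.2795 = 0.0439 ⇒ 0.04
exp(−rT) = exp(−0.015·1.25) = 0.9814
N(d₁) = N(0.32) = 0.6255;  N(d₂) = N(0.04) = 0.5160
C = 312·0.6255 − 302·0.9814·0.5160 = 195.1560 − 152.9335 = 42.2225

£42.22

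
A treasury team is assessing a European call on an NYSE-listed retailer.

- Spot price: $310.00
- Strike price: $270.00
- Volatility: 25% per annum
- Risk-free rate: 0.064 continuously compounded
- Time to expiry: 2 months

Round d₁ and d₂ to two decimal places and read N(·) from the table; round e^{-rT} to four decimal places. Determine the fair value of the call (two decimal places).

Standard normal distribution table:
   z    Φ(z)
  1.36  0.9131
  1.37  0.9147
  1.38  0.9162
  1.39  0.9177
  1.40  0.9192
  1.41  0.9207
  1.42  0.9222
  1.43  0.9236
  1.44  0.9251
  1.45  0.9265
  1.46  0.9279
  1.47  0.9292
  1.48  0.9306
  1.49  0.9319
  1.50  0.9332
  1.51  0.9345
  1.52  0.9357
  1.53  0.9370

σ√T = 0.25 × 0.4082 = 0.1021
ln(S/K) + (r + σ²/2)T = ln(310/270) + (0.064 + 0.25²/2)·0.1667 = 0.1382 + 0.0159 = 0.1540
d₁ = 0.1540 / 0.1021 = 1.5091 which rounds to 1.51
d₂ = d₁ − σ√T = 1.5091 − 0.1021 = 1.4071 which rounds to 1.41
e^(−rT) = e^(−0.064·0.1667) = 0.9894
N(d₁) = N(1.51) = 0.9345;  N(d₂) = N(1.41) = 0.9207
C = 310·0.9345 − 270·0.9894·0.9207 = 289.6950 − 245.9540 = 43.7410

$43.74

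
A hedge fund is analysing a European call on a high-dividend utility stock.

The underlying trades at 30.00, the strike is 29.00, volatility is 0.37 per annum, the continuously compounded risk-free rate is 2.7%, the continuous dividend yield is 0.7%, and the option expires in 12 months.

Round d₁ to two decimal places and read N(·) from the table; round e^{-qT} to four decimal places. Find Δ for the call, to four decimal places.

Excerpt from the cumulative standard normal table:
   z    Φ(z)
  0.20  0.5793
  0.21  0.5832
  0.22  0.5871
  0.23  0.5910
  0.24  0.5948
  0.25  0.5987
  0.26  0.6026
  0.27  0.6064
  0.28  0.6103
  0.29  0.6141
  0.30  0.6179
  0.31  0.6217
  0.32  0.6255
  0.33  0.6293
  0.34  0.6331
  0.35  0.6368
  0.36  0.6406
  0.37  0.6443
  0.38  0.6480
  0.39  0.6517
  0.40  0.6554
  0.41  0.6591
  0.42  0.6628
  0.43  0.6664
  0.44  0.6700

T = 1;  σ√T = 0.3700
ln(S/K) + (r − q + σ²/2)T = ln(30/29) + (0.027 − 0.007 + 0.37²/2)·1 = 0.0339 + 0.0885 = 0.1224
d₁ = 0.1224 / 0.3700 = 0.3307 → 0.33
N(d₁) = N(0.33) = 0.6293
Δ_call = exp(−qT)·N(d₁) = 0.9930·0.6293 = 0.6249

0.6249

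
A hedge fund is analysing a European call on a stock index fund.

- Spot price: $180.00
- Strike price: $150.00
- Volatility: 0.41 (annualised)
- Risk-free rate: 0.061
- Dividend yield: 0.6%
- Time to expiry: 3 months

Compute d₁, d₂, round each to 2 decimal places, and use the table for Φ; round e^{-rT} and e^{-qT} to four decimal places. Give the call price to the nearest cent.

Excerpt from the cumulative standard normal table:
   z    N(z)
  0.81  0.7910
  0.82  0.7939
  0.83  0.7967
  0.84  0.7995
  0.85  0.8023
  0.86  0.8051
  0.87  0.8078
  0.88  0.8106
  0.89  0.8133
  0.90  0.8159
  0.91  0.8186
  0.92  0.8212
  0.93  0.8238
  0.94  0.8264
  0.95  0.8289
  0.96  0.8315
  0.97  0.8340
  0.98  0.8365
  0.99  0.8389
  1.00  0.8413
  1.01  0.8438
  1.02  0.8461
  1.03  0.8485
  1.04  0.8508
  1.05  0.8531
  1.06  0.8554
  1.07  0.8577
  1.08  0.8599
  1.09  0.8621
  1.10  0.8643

T = 0.25;  σ√T = 0.2050
d₁ = [ln(180/150) + (0.061 − 0.006 + 0.41²/2)·0.25] / 0.2050 = [0.1823 + 0.0348] / 0.2050 = 1.0589 → 1.06
d₂ = d₁ − σ√T = 1.0589 − 0.2050 = 0.8539 → 0.85
e^(−qT) = e^(−0.006·0.25) = 0.9985;  e^(−rT) = e^(−0.061·0.25) = 0.9849
C = 180·0.9985·N(1.06) − 150·0.9849·N(0.85) = 180·0.9985·0.8554 − 150·0.9849·0.8023 = 153.7410 − 118.5278 = 35.2133

$35.21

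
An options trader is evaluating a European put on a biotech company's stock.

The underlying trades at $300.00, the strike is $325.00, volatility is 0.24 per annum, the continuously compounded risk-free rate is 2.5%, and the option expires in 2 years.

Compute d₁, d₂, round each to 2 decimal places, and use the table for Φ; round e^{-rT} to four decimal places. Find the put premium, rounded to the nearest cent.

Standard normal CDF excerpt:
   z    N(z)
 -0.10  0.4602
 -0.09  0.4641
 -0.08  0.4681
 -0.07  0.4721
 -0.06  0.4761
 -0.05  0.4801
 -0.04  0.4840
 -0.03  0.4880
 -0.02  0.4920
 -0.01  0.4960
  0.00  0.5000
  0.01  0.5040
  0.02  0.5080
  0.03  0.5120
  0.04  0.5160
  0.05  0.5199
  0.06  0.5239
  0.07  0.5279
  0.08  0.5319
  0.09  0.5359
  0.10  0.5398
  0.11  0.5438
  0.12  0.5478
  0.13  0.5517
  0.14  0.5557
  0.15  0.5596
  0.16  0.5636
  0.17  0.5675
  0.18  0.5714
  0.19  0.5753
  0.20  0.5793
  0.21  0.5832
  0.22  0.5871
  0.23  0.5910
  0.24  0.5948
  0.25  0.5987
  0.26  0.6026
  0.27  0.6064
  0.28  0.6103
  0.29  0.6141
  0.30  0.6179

σ√T = 0.24·√2 = 0.3394
ln(S/K) + (r + σ²/2)T = ln(300/325) + (0.025 + 0.24²/2)·2 = -0.0800 + 0.1076 = 0.0276
d₁ = 0.0276 / 0.3394 = 0.0812 ⇒ 0.08
d₂ = d₁ − σ√T = 0.0812 − 0.3394 = -0.2582 ⇒ -0.26
e^(−rT) = e^(−0.025·2) = 0.9512
N(−d₂) = N(0.26) = 0.6026;  N(−d₁) = N(-0.08) = 0.4681
P = 325·0.9512·0.6026 − 300·0.4681 = 186.2878 − 140.4300 = 45.8578

$45.86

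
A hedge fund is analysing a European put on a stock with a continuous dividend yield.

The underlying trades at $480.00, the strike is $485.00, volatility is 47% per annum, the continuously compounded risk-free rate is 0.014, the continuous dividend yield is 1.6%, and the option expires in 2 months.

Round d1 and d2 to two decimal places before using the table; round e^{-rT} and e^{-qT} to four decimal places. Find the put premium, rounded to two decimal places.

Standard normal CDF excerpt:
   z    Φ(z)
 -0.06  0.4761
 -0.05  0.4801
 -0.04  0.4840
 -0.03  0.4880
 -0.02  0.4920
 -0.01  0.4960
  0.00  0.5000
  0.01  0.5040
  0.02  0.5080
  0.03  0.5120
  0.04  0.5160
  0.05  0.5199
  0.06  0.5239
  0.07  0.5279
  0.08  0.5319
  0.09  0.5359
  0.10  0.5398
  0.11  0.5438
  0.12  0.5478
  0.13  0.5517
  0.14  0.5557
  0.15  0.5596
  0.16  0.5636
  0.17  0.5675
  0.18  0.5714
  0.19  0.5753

σ√T = 0.47 × 0.4082 = 0.1919
d₁ = [ln(480/485) + (0.014 − 0.016 + ½·0.47²)·0.1667] / (σ√T) = (-0.0104 + 0.0181) / 0.1919 = 0.0402 ≈ 0.04
d₂ = 0.0402 − 0.1919 = -0.1517 ≈ -0.15
exp(−qT) = exp(−0.016·0.1667) = 0.9973;  exp(−rT) = exp(−0.014·0.1667) = 0.9977
P = 485·0.9977·N(0.15) − 480·0.9973·N(-0.04) = 485·0.9977·0.5596 − 480·0.9973·0.4840 = 270.7818 − 231.6927 = 39.0890

$39.09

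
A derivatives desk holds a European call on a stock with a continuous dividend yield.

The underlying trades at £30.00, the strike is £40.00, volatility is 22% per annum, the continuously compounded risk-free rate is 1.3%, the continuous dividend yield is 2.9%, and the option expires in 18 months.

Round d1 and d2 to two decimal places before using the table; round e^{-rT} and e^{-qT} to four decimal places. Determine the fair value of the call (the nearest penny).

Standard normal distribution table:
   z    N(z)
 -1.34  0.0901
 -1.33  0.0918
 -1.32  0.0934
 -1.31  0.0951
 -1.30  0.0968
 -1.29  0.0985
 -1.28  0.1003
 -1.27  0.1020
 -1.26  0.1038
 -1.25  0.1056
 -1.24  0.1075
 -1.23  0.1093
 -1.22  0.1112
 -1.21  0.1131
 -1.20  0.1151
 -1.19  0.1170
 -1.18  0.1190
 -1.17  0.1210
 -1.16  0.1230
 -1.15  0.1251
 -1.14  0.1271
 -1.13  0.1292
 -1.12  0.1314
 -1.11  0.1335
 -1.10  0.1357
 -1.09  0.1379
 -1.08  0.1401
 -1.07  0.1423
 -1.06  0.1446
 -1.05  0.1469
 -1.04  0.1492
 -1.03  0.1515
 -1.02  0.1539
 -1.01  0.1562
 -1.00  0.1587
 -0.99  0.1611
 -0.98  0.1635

T = 1.5;  σ√T = 0.2694
ln(S/K) + (r − q + σ²/2)T = ln(30/40) + (0.013 − 0.029 + 0.22²/2)·1.5 = -0.2877 + 0.0123 = -0.2754
d₁ = -0.2754 / 0.2694 = -1.0220 → -1.02
d₂ = d₁ − σ√T = -1.0220 − 0.2694 = -1.2915 → -1.29
e^(−qT) = e^(−0.029·1.5) = 0.9574;  e^(−rT) = e^(−0.013·1.5) = 0.9807
N(d₁) = N(-1.02) = 0.1539;  N(d₂) = N(-1.29) = 0.0985
C = 30·0.9574·0.1539 − 40·0.9807·0.0985 = 4.4203 − 3.8640 = 0.5564

£0.56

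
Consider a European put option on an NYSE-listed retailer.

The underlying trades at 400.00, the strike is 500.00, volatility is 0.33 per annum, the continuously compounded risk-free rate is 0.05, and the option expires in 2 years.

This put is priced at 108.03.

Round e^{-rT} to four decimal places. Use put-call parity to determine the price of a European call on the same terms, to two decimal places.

55.63

e^(−rT) = e^(−0.05·2) = 0.9048
Put-call parity: C − P = S − K·e^(−rT) = 400 − 500·0.9048 = 400 − 452.4000 = -52.4000
C = P + (C − P) = 108.03 + (-52.4000) = 55.6300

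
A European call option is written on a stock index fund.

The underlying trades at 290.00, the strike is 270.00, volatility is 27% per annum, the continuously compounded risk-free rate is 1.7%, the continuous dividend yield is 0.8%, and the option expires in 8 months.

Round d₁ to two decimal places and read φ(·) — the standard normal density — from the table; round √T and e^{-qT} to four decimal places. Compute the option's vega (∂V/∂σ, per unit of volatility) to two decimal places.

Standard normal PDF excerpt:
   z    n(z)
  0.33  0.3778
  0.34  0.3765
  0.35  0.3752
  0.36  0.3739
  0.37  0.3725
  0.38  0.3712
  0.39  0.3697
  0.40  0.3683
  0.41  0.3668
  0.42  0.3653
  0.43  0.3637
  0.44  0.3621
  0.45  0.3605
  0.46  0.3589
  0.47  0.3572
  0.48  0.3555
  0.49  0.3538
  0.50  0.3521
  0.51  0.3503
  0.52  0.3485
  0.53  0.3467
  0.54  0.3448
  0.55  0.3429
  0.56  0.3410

84.53

σ√T = 0.27 × 0.8165 = 0.2205
d₁ = [ln(290/270) + (0.017 − 0.008 + ½·0.27²)·0.6667] / (σ√T) = (0.0715 + 0.0303) / 0.2205 = 0.4616 ⇒ 0.46
√T = √0.6667 = 0.8165
φ(d₁) = φ(0.46) = 0.3589
exp(−qT) = exp(−0.008·0.6667) = 0.9947
vega = S·exp(−qT)·φ(d₁)·√T = 290·0.9947·0.3589·0.8165 = 84.5317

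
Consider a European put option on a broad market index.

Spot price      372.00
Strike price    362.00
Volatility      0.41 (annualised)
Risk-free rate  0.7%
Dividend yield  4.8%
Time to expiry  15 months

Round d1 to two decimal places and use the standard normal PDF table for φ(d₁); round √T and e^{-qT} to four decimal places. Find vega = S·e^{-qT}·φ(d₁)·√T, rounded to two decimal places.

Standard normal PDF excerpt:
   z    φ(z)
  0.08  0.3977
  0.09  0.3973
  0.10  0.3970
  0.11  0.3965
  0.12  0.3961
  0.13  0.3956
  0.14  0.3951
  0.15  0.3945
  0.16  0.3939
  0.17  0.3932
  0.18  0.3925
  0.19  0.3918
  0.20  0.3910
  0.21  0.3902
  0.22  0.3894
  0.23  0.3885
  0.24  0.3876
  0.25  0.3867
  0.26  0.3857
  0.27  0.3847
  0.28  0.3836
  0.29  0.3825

σ√T = 0.41·√1.25 = 0.4584
d₁ = [ln(372/362) + (0.007 − 0.048 + 0.41²/2)·1.25] / 0.4584 = [0.0272 + 0.0538] / 0.4584 = 0.1768 → 0.18
√T = √1.25 = 1.1180
φ(d₁) = φ(0.18) = 0.3925
e^(−qT) = e^(−0.048·1.25) = 0.9418
vega = S·e^(−qT)·φ(d₁)·√T = 372·0.9418·0.3925·1.1180 = 153.7387

153.74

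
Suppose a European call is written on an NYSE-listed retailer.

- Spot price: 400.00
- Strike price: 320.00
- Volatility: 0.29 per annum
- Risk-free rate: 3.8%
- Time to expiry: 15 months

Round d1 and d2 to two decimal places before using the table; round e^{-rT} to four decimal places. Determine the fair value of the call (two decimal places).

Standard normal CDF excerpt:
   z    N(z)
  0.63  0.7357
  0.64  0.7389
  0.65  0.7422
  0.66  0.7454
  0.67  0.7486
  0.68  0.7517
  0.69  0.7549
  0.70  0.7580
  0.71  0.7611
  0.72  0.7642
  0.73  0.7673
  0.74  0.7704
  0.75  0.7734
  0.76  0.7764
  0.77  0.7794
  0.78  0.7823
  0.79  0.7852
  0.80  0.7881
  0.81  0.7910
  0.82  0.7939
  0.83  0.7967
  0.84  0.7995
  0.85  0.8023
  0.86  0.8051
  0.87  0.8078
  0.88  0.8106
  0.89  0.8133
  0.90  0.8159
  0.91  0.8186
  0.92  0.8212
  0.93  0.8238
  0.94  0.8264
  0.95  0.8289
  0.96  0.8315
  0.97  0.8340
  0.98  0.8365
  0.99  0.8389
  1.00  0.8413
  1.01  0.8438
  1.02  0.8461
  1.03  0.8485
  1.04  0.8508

σ√T = 0.29·√1.25 = 0.3242
d₁ = [ln(400/320) + (0.038 + 0.29²/2)·1.25] / 0.3242 = [0.2231 + 0.1001] / 0.3242 = 0.9968 which rounds to 1.00
d₂ = d₁ − σ√T = 0.9968 − 0.3242 = 0.6726 which rounds to 0.67
e^(−rT) = e^(−0.038·1.25) = 0.9536
C = 400·N(1.00) − 320·0.9536·N(0.67) = 400·0.8413 − 320·0.9536·0.7486 = 336.5200 − 228.4368 = 108.0832

108.08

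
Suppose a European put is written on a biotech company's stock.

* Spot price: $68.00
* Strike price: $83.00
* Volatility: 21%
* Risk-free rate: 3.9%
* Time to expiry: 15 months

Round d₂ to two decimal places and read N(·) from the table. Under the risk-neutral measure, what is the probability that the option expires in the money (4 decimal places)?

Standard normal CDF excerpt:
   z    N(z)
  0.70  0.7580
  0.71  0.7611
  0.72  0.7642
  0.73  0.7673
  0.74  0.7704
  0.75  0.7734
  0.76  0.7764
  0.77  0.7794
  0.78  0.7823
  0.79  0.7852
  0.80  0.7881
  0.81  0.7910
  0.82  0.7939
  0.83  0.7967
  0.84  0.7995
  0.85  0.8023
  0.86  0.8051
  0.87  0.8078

0.7764

T = 1.25;  σ√T = 0.2348
d₁ = [ln(68/83) + (0.039 + ½·0.21²)·1.25] / (σ√T) = (-0.1993 + 0.0763) / 0.2348 = -0.5240 which rounds to -0.52
d₂ = -0.5240 − 0.2348 = -0.7588 which rounds to -0.76
Pr(exercise) under Q = N(−d₂) = N(0.76) = 0.7764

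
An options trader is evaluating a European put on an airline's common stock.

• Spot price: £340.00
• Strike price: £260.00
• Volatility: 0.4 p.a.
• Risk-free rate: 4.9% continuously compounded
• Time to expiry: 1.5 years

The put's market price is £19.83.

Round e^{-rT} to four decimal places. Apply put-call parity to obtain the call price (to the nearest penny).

exp(−rT) = exp(−0.049·1.5) = 0.9291
Put-call parity: C − P = S − K·e^(−rT) = 340 − 260·0.9291 = 340 − 241.5660 = 98.4340
C = P + (C − P) = 19.83 + (98.4340) = 118.2640

£118.26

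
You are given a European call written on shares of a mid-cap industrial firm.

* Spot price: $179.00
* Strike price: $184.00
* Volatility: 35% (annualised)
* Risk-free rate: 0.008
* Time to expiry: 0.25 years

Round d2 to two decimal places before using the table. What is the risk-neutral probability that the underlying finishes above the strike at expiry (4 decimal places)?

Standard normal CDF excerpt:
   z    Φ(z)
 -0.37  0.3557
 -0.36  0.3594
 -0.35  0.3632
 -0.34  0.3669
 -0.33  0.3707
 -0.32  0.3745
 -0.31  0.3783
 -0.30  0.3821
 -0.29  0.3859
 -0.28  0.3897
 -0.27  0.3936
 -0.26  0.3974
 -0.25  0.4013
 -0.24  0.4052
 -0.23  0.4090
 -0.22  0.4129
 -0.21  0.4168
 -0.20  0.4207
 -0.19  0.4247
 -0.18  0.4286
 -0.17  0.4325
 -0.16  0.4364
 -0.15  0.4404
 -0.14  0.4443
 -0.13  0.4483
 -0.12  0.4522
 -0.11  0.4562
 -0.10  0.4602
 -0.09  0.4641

0.4090

σ√T = 0.35·√0.25 = 0.1750
d₁ = [ln(179/184) + (0.008 + 0.35²/2)·0.25] / 0.1750 = [-0.0275 + 0.0173] / 0.1750 = -0.0585 ⇒ -0.06
d₂ = d₁ − σ√T = -0.0585 − 0.1750 = -0.2335 ⇒ -0.23
Risk-neutral Pr[S_T > K] = N(d₂) = N(-0.23) = 0.4090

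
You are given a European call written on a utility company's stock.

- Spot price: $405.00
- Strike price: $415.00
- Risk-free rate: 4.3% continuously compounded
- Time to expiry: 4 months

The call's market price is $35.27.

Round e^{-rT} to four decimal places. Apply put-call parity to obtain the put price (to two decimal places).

$39.38

e^(−rT) = e^(−0.043·0.3333) = 0.9858
Put-call parity: C − P = S − K·e^(−rT) = 405 − 415·0.9858 = 405 − 409.1070 = -4.1070
P = C − (C − P) = 35.27 − (-4.1070) = 39.3770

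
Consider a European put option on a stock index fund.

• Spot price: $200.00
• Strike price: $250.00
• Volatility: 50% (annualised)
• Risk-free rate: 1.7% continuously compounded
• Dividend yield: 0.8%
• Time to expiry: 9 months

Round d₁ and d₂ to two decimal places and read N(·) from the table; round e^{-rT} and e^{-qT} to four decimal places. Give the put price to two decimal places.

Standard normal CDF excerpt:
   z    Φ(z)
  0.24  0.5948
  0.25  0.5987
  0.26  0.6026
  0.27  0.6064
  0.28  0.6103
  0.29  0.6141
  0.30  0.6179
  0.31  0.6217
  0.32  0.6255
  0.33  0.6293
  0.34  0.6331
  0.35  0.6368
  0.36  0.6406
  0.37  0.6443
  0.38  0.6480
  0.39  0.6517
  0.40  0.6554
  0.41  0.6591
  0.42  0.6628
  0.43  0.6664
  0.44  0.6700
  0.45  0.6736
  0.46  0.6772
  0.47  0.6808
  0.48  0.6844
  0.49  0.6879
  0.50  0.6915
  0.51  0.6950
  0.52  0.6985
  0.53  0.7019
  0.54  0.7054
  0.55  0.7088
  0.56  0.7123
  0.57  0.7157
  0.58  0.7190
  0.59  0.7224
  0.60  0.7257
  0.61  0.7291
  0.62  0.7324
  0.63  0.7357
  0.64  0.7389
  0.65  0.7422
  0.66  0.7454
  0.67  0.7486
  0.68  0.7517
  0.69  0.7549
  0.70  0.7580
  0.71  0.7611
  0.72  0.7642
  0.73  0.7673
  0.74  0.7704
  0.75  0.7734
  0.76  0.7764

σ√T = 0.5 × 0.8660 = 0.4330
d₁ = [ln(200/250) + (0.017 − 0.008 + 0.5²/2)·0.75] / 0.4330 = [-0.2231 + 0.1005] / 0.4330 = -0.2832 which rounds to -0.28
d₂ = d₁ − σ√T = -0.2832 − 0.4330 = -0.7162 which rounds to -0.72
exp(−qT) = exp(−0.008·0.75) = 0.9940;  exp(−rT) = exp(−0.017·0.75) = 0.9873
N(−d₂) = N(0.72) = 0.7642;  N(−d₁) = N(0.28) = 0.6103
P = 250·0.9873·0.7642 − 200·0.9940·0.6103 = 188.6237 − 121.3276 = 67.2960

$67.30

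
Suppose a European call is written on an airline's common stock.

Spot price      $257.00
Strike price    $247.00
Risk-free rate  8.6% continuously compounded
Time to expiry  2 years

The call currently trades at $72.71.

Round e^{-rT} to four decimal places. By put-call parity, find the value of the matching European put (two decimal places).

e^(−rT) = e^(−0.086·2) = 0.8420
Put-call parity: C − P = S − K·e^(−rT) = 257 − 247·0.8420 = 257 − 207.9740 = 49.0260
P = C − (C − P) = 72.71 − (49.0260) = 23.6840

$23.68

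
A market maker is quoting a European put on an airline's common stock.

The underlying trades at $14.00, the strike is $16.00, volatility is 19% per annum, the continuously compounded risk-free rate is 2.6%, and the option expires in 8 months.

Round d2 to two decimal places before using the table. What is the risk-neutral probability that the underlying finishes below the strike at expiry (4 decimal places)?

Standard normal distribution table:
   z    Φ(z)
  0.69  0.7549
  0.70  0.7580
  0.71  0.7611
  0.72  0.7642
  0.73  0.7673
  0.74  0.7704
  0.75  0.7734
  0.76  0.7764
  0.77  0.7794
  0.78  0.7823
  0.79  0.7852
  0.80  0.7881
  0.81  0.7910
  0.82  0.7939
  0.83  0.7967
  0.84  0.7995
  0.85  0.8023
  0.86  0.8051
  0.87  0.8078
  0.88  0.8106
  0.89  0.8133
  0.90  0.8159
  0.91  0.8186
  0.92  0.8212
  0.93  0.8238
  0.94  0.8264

0.7967

σ√T = 0.19 × 0.8165 = 0.1551
d₁ = [ln(14/16) + (0.026 + 0.19²/2)·0.6667] / 0.1551 = [-0.1335 + 0.0294] / 0.1551 = -0.6714 → -0.67
d₂ = d₁ − σ√T = -0.6714 − 0.1551 = -0.8266 → -0.83
Risk-neutral Pr[S_T < K] = N(−d₂) = N(0.83) = 0.7967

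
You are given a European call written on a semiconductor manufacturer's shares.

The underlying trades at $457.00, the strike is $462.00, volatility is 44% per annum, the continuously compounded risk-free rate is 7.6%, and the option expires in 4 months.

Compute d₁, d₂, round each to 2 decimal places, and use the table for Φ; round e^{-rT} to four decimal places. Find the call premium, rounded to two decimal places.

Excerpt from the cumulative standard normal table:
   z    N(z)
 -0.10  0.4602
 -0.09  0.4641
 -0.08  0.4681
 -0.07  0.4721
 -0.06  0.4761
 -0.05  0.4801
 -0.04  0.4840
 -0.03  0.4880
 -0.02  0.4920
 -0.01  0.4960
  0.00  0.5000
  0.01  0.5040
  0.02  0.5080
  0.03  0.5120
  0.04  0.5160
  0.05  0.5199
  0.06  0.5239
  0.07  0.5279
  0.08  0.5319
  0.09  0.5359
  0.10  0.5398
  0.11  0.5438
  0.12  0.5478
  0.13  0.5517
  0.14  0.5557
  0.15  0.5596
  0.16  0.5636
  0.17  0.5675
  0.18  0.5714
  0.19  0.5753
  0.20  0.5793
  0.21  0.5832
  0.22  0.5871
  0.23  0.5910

$48.47

T = 0.3333;  σ√T = 0.2540
d₁ = [ln(457/462) + (0.076 + ½·0.44²)·0.3333] / (σ√T) = (-0.0109 + 0.0576) / 0.2540 = 0.1839 ⇒ 0.18
d₂ = 0.1839 − 0.2540 = -0.0701 ⇒ -0.07
e^(−rT) = e^(−0.076·0.3333) = 0.9750
N(d₁) = N(0.18) = 0.5714;  N(d₂) = N(-0.07) = 0.4721
C = 457·0.5714 − 462·0.9750·0.4721 = 261.1298 − 212.6574 = 48.4724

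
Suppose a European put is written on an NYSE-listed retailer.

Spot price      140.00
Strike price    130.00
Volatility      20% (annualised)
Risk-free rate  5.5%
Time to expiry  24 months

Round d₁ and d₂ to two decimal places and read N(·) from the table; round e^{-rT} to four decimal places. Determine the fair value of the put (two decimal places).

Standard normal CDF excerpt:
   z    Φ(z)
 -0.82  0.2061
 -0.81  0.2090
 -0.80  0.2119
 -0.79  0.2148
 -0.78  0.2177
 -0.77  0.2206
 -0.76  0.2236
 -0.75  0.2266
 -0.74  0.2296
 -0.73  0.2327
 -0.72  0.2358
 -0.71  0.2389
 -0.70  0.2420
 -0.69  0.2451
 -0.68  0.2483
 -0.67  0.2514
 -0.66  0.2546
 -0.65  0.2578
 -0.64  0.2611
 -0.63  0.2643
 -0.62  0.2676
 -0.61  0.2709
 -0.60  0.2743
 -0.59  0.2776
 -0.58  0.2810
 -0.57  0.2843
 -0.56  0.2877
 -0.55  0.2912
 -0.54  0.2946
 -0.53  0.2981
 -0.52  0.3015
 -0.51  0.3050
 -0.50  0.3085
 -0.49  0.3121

5.45

σ√T = 0.2·√2 = 0.2828
d₁ = [ln(140/130) + (0.055 + 0.2²/2)·2] / 0.2828 = [0.0741 + 0.1500] / 0.2828 = 0.7923 ⇒ 0.79
d₂ = d₁ − σ√T = 0.7923 − 0.2828 = 0.5095 ⇒ 0.51
exp(−rT) = exp(−0.055·2) = 0.8958
N(−d₂) = N(-0.51) = 0.3050;  N(−d₁) = N(-0.79) = 0.2148
P = 130·0.8958·0.3050 − 140·0.2148 = 35.5185 − 30.0720 = 5.4465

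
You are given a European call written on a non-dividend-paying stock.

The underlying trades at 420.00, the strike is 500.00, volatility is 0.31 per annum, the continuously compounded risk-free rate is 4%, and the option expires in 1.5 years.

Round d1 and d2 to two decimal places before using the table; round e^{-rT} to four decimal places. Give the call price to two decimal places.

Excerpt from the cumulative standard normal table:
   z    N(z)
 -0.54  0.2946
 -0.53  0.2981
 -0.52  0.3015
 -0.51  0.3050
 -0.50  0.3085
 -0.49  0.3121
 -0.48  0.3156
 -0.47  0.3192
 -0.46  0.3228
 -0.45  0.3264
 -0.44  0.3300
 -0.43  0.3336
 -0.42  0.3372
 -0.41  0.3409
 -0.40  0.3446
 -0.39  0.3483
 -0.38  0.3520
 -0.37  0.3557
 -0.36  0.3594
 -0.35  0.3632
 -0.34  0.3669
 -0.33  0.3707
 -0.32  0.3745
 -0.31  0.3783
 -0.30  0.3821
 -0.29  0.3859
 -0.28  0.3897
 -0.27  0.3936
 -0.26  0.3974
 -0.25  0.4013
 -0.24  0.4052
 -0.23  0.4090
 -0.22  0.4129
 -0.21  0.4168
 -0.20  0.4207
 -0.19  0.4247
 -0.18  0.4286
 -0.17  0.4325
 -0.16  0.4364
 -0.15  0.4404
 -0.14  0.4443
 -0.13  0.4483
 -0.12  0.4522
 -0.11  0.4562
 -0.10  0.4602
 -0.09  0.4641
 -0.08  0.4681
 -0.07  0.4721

σ√T = 0.31·√1.5 = 0.3797
d₁ = [ln(420/500) + (0.04 + ½·0.31²)·1.5] / (σ√T) = (-0.1744 + 0.1321) / 0.3797 = -0.1114 which rounds to -0.11
d₂ = -0.1114 − 0.3797 = -0.4910 which rounds to -0.49
e^(−rT) = e^(−0.04·1.5) = 0.9418
N(d₁) = N(-0.11) = 0.4562;  N(d₂) = N(-0.49) = 0.3121
C = 420·0.4562 − 500·0.9418·0.3121 = 191.6040 − 146.9679 = 44.6361

44.64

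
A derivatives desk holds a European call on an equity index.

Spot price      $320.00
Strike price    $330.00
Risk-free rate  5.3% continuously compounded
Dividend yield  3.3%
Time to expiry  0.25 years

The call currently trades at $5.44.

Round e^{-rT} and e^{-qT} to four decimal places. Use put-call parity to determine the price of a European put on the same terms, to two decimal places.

$13.71

exp(−qT) = exp(−0.033·0.25) = 0.9918;  exp(−rT) = exp(−0.053·0.25) = 0.9868
Put-call parity: C − P = S·e^(−qT) − K·e^(−rT) = 320·0.9918 − 330·0.9868 = 317.3760 − 325.6440 = -8.2680
P = C − (C − P) = 5.44 − (-8.2680) = 13.7080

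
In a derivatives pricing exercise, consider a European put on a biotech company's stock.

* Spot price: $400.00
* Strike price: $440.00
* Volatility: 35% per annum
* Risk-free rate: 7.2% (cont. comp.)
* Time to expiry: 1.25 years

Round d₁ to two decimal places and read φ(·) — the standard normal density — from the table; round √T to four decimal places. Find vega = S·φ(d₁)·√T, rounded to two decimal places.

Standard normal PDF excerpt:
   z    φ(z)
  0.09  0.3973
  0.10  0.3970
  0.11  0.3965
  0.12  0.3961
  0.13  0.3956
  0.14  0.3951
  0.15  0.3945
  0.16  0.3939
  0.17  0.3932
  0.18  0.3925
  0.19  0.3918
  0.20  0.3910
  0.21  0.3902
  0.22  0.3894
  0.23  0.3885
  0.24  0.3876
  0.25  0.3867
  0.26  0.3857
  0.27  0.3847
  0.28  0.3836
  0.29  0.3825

σ√T = 0.35 × 1.1180 = 0.3913
ln(S/K) + (r + σ²/2)T = ln(400/440) + (0.072 + 0.35²/2)·1.25 = -0.0953 + 0.1666 = 0.0713
d₁ = 0.0713 / 0.3913 = 0.1821 ⇒ 0.18
√T = √1.25 = 1.1180
φ(d₁) = φ(0.18) = 0.3925
vega = S·φ(d₁)·√T = 400·0.3925·1.1180 = 175.5260

175.53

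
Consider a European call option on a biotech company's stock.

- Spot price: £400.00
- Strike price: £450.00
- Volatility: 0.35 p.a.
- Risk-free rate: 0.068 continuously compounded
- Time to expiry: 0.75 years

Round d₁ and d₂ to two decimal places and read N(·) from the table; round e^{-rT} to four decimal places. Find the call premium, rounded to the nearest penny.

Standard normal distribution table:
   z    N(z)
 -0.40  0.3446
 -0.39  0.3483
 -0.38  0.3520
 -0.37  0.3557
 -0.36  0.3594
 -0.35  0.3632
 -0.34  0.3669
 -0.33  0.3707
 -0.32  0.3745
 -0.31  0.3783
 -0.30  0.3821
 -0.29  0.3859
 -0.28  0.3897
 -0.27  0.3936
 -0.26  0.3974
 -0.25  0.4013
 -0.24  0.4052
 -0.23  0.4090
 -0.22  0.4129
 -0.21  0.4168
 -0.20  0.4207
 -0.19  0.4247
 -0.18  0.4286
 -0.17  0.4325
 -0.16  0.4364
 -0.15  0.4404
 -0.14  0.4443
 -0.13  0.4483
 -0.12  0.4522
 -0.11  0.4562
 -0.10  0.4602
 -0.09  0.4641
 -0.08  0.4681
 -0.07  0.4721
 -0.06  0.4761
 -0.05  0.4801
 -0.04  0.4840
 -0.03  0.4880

σ√T = 0.35·√0.75 = 0.3031
ln(S/K) + (r + σ²/2)T = ln(400/450) + (0.068 + 0.35²/2)·0.75 = -0.1178 + 0.0969 = -0.0208
d₁ = -0.0208 / 0.3031 = -0.0688 ⇒ -0.07
d₂ = d₁ − σ√T = -0.0688 − 0.3031 = -0.3719 ⇒ -0.37
exp(−rT) = exp(−0.068·0.75) = 0.9503
N(d₁) = N(-0.07) = 0.4721;  N(d₂) = N(-0.37) = 0.3557
C = 400·0.4721 − 450·0.9503·0.3557 = 188.8400 − 152.1098 = 36.7302

£36.73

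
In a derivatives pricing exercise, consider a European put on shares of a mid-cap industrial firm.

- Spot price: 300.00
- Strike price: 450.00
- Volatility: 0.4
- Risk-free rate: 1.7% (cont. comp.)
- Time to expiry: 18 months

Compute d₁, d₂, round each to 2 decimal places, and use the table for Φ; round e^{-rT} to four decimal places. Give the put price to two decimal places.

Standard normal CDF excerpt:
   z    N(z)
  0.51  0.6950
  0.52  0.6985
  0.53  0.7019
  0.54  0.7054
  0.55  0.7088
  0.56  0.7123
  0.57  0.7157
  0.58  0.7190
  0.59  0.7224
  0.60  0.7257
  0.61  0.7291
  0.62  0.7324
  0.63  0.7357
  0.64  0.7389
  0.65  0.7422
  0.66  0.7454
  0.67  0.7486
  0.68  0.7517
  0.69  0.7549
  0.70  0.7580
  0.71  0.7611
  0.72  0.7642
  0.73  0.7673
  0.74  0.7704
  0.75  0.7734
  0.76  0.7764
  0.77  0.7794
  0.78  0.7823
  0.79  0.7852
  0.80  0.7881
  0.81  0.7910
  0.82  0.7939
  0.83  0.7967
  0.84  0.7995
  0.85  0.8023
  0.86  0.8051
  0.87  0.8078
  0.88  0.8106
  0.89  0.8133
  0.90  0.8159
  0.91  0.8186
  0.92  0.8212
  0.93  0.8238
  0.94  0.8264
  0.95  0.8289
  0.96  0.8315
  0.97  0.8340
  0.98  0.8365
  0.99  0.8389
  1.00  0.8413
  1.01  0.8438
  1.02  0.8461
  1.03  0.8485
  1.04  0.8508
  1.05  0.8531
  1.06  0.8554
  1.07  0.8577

T = 1.5;  σ√T = 0.4899
d₁ = [ln(300/450) + (0.017 + ½·0.4²)·1.5] / (σ√T) = (-0.4055 + 0.1455) / 0.4899 = -0.5307 which rounds to -0.53
d₂ = -0.5307 − 0.4899 = -1.0205 which rounds to -1.02
exp(−rT) = exp(−0.017·1.5) = 0.9748
P = 450·0.9748·N(1.02) − 300·N(0.53) = 450·0.9748·0.8461 − 300·0.7019 = 371.1502 − 210.5700 = 160.5802

160.58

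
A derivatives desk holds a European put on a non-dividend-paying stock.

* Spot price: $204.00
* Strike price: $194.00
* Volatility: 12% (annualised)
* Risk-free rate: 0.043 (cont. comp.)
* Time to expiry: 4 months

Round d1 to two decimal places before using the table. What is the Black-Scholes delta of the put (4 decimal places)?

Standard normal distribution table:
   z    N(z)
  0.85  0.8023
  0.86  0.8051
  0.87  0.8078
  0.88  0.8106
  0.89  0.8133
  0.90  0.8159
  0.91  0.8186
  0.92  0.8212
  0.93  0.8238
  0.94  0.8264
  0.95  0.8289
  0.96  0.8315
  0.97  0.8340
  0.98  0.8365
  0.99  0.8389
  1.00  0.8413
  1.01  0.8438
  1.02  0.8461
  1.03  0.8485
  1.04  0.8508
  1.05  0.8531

-0.1660

σ√T = 0.12 × 0.5774 = 0.0693
d₁ = [ln(204/194) + (0.043 + 0.12²/2)·0.3333] / 0.0693 = [0.0503 + 0.0167] / 0.0693 = 0.9670 → 0.97
N(d₁) = N(0.97) = 0.8340
Δ_put = N(d₁) − 1 = 0.8340 − 1 = -0.1660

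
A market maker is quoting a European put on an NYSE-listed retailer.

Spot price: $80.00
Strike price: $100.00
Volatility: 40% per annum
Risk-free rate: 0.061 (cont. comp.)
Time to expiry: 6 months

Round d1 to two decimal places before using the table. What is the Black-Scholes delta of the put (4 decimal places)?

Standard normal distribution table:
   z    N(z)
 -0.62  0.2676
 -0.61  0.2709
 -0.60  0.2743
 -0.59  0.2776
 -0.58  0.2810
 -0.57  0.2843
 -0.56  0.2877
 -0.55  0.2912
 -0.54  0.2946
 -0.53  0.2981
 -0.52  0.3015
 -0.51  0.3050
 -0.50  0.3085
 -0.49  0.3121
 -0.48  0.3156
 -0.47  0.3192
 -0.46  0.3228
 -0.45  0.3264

σ√T = 0.4·√0.5 = 0.2828
d₁ = [ln(80/100) + (0.061 + 0.4²/2)·0.5] / 0.2828 = [-0.2231 + 0.0705] / 0.2828 = -0.5397 ≈ -0.54
N(d₁) = N(-0.54) = 0.2946
Δ_put = N(d₁) − 1 = 0.2946 − 1 = -0.7054

-0.7054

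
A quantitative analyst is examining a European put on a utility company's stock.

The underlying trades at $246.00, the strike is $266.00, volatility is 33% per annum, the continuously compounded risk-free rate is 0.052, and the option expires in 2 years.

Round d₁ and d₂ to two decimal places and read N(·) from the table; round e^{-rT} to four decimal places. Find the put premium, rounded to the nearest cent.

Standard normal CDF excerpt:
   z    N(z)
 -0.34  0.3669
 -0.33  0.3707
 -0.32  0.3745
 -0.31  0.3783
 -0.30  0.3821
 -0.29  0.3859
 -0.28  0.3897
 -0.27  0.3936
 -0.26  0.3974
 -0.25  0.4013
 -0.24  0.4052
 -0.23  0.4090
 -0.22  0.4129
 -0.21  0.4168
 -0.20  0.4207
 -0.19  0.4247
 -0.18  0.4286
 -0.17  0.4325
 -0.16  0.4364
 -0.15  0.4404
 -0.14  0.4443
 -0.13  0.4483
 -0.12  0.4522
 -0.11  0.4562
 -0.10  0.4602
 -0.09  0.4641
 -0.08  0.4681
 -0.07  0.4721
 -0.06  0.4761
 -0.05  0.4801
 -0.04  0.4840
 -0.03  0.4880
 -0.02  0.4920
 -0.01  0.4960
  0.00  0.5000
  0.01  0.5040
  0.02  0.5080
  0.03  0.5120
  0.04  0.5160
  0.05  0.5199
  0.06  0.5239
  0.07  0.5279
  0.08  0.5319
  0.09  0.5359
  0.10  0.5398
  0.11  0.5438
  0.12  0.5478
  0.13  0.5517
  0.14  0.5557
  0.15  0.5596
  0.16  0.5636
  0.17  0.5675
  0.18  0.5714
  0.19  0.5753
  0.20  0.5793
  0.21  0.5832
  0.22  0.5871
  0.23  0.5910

$42.04

σ√T = 0.33 × 1.4142 = 0.4667
d₁ = [ln(246/266) + (0.052 + 0.33²/2)·2] / 0.4667 = [-0.0782 + 0.2129] / 0.4667 = 0.2887 which rounds to 0.29
d₂ = d₁ − σ√T = 0.2887 − 0.4667 = -0.1780 which rounds to -0.18
exp(−rT) = exp(−0.052·2) = 0.9012
P = 266·0.9012·N(0.18) − 246·N(-0.29) = 266·0.9012·0.5714 − 246·0.3859 = 136.9756 − 94.9314 = 42.0442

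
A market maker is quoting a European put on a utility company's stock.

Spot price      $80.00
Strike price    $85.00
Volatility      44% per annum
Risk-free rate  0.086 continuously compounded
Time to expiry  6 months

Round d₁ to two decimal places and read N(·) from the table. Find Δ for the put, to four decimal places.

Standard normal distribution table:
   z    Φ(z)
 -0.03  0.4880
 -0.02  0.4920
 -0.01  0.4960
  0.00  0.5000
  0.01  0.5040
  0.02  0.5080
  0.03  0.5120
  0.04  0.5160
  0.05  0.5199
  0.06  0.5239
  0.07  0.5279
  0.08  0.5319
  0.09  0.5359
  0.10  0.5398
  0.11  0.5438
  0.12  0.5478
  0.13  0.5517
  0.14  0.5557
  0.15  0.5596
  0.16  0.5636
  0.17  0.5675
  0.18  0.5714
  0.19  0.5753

-0.4602

σ√T = 0.44·√0.5 = 0.3111
d₁ = [ln(80/85) + (0.086 + ½·0.44²)·0.5] / (σ√T) = (-0.0606 + 0.0914) / 0.3111 = 0.0989 ⇒ 0.10
N(d₁) = N(0.10) = 0.5398
Δ_put = N(d₁) − 1 = 0.5398 − 1 = -0.4602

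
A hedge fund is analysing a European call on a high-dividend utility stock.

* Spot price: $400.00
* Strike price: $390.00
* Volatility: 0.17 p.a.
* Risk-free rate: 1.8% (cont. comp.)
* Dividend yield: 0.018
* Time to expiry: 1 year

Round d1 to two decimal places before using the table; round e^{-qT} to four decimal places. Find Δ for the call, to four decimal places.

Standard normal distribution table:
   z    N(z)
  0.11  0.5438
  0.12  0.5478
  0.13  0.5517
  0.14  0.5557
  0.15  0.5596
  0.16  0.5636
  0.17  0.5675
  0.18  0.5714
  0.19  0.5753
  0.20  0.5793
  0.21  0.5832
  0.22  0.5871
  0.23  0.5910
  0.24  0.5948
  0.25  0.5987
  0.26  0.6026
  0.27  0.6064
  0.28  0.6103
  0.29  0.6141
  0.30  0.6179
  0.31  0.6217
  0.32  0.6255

0.5805

σ√T = 0.17·√1 = 0.1700
d₁ = [ln(400/390) + (0.018 − 0.018 + 0.17²/2)·1] / 0.1700 = [0.0253 + 0.0145] / 0.1700 = 0.2339 which rounds to 0.23
N(d₁) = N(0.23) = 0.5910
Δ_call = e^(−qT)·N(d₁) = 0.9822·0.5910 = 0.5805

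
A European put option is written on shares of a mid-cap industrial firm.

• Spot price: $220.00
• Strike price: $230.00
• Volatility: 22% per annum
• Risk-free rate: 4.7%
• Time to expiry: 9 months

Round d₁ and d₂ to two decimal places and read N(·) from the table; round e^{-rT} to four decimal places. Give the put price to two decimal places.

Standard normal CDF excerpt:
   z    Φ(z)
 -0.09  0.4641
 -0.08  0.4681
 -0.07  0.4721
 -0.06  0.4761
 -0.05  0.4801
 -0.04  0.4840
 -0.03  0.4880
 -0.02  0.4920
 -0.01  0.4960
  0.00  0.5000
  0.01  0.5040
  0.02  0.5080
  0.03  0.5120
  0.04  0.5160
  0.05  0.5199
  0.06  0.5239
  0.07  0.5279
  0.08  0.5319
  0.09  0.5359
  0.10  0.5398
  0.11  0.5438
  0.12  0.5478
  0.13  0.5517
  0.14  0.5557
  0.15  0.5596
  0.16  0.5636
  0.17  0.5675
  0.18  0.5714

T = 0.75;  σ√T = 0.1905
d₁ = [ln(220/230) + (0.047 + 0.22²/2)·0.75] / 0.1905 = [-0.0445 + 0.0534] / 0.1905 = 0.0470 → 0.05
d₂ = d₁ − σ√T = 0.0470 − 0.1905 = -0.1436 → -0.14
exp(−rT) = exp(−0.047·0.75) = 0.9654
P = 230·0.9654·N(0.14) − 220·N(-0.05) = 230·0.9654·0.5557 − 220·0.4801 = 123.3887 − 105.6220 = 17.7667

$17.77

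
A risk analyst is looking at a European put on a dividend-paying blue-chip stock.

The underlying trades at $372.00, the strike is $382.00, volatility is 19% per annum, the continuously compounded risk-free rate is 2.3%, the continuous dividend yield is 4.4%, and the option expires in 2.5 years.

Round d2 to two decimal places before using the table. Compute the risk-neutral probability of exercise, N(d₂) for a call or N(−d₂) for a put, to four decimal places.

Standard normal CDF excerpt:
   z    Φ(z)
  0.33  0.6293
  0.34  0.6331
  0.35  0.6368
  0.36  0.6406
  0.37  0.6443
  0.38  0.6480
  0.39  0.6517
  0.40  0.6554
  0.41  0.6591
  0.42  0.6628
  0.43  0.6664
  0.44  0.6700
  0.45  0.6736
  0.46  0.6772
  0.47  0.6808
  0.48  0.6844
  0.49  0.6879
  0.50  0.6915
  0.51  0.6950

T = 2.5;  σ√T = 0.3004
d₁ = [ln(372/382) + (0.023 − 0.044 + 0.19²/2)·2.5] / 0.3004 = [-0.0265 − 0.0074] / 0.3004 = -0.1128 which rounds to -0.11
d₂ = d₁ − σ√T = -0.1128 − 0.3004 = -0.4133 which rounds to -0.41
Pr(exercise) under Q = N(−d₂) = N(0.41) = 0.6591

0.6591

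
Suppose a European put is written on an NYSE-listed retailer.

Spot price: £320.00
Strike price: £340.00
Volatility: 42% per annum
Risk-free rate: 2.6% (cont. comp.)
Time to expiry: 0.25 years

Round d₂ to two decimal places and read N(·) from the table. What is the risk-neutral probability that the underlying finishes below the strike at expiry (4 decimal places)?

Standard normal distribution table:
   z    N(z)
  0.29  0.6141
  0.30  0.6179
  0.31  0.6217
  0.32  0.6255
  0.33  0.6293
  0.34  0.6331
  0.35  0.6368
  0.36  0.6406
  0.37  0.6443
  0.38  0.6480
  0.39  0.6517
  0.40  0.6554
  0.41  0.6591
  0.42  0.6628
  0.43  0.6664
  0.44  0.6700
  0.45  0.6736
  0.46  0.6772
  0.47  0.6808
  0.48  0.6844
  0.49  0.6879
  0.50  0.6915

σ√T = 0.42·√0.25 = 0.2100
d₁ = [ln(320/340) + (0.026 + ½·0.42²)·0.25] / (σ√T) = (-0.0606 + 0.0285) / 0.2100 = -0.1527 ⇒ -0.15
d₂ = -0.1527 − 0.2100 = -0.3627 ⇒ -0.36
Pr(exercise) under Q = N(−d₂) = N(0.36) = 0.6406

0.6406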